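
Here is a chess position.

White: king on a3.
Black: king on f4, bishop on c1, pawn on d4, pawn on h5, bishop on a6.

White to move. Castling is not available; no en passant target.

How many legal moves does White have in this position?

White to move; king on a3.
In check: yes, from the black bishop on c1.
Legal moves: Kb4, Ka4, Kb3, Ka2.
Count: 4.

4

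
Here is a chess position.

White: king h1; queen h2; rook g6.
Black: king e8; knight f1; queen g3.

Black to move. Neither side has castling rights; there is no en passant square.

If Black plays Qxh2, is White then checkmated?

After Qxh2: white king on h1; in check: yes, from the black queen on h2.
King squares — g1: attacked by Qh2; g2: attacked by Qh2; h2: attacked by Nf1.
White has no legal moves → checkmate.

yes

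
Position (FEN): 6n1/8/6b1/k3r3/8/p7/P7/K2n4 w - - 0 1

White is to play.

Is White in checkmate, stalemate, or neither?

White to move; white king on a1.
In check: no.
King squares — b1: attacked by Bg6; a2: own pawn; b2: attacked by Nd1.
Legal moves for White: none.
Not in check and no legal moves → stalemate.

stalemate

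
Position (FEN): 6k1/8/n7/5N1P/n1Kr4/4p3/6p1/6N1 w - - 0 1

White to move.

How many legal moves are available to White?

White to move; king on c4.
In check: yes, from the black rook on d4.
Legal moves: Kb5, Kxd4, Kb3, Nxd4.
Count: 4.

4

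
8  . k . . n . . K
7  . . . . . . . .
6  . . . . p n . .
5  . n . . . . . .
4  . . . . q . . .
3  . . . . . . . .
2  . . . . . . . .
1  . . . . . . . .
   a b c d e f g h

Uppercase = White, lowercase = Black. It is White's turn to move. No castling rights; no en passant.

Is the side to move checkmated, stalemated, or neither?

White to move; white king on h8.
In check: no.
King squares — g7: attacked by Ne8; h7: attacked by Qe4; g8: attacked by Nf6.
Legal moves for White: none.
Not in check and no legal moves → stalemate.

stalemate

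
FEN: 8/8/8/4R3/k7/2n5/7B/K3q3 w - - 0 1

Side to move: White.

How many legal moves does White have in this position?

2

White to move; king on a1.
In check: yes, from the black queen on e1.
Legal moves: Kb2, Rxe1.
Count: 2.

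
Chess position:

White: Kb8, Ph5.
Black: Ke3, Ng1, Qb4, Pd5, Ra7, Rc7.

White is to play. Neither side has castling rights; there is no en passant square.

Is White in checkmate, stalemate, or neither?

checkmate

White to move; white king on b8.
In check: yes, from the black queen on b4.
King squares — a7: attacked by Rc7; b7: attacked by Qb4; c7: attacked by Ra7; a8: attacked by Ra7; c8: attacked by Rc7.
Legal moves for White: none.
In check with no legal moves → checkmate.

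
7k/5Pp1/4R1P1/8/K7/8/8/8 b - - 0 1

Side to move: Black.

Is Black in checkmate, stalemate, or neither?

stalemate

Black to move; black king on h8.
In check: no.
King squares — g7: own pawn; h7: attacked by Pg6; g8: attacked by Pf7.
Legal moves for Black: none.
Not in check and no legal moves → stalemate.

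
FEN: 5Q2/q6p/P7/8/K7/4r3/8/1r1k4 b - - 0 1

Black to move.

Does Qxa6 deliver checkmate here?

yes

After Qxa6: white king on a4; in check: yes, from the black queen on a6.
King squares — a3: attacked by Re3; b3: attacked by Rb1; b4: attacked by Rb1; a5: attacked by Qa6; b5: attacked by Rb1.
White has no legal moves → checkmate.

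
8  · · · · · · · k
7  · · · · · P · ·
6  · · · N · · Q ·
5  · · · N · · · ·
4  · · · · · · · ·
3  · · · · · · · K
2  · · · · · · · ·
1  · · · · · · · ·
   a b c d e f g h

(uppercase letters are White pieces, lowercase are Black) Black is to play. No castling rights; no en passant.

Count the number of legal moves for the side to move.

Black to move; king on h8.
In check: no.
Legal moves: none.
Count: 0.

0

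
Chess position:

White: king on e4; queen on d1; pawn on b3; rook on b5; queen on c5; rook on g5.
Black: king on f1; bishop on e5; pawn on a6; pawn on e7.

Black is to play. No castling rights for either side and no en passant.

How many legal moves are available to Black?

Black to move; king on f1.
In check: yes, from the white queen on d1.
Legal moves: none.
Count: 0.

0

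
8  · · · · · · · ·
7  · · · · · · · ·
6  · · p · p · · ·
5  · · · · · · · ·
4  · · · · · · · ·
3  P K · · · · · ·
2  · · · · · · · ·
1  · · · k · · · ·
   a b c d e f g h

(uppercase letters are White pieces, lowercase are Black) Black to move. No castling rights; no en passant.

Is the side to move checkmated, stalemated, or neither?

Black to move; black king on d1.
In check: no.
Legal moves for Black: Ke2, Kd2, Ke1, Kc1, e5, c5.
Black has 6 legal moves and is not in check → neither.

neither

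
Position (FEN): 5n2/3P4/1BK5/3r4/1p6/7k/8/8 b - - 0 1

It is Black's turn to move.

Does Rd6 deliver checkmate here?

After Rd6: white king on c6; in check: yes, from the black rook on d6.
White has 5 legal replies: Kc7, Kb7, Kxd6, Kc5, Kb5.
In check but a legal move exists → not checkmate.

no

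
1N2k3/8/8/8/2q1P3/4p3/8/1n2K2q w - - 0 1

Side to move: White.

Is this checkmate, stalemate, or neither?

White to move; white king on e1.
In check: yes, from the black queen on h1.
King squares — d1: attacked by Qh1; f1: attacked by Qh1; d2: attacked by Nb1; e2: attacked by Qc4; f2: attacked by Pe3.
Legal moves for White: none.
In check with no legal moves → checkmate.

checkmate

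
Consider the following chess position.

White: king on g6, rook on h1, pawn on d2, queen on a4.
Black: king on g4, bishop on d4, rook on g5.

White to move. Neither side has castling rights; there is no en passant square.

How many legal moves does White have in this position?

3

White to move; king on g6.
In check: yes, from the black rook on g5.
Legal moves: Kh7, Kf7, Kh6.
Count: 3.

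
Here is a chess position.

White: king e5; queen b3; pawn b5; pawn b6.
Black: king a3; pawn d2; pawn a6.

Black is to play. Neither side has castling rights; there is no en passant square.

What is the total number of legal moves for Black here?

Black to move; king on a3.
In check: yes, from the white queen on b3.
Legal moves: Kxb3.
Count: 1.

1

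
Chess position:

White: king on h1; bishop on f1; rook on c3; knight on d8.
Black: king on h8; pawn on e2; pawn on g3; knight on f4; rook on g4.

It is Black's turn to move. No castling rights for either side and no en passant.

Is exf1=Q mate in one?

After exf1=Q: white king on h1; in check: yes, from the black queen on f1.
King squares — g1: attacked by Qf1; g2: attacked by Qf1; h2: attacked by Pg3.
White has no legal moves → checkmate.

yes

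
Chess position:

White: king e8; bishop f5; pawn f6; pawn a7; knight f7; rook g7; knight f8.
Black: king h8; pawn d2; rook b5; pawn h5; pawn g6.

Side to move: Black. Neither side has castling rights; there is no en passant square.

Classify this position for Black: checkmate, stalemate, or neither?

checkmate

Black to move; black king on h8.
In check: yes, from the white knight on f7.
King squares — g7: attacked by Pf6; h7: attacked by Rg7; g8: attacked by Rg7.
Legal moves for Black: none.
In check with no legal moves → checkmate.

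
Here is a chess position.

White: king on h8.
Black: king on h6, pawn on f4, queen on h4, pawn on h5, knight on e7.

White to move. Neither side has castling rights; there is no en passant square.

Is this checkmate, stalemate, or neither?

White to move; white king on h8.
In check: no.
King squares — g7: attacked by Kh6; h7: attacked by Kh6; g8: attacked by Ne7.
Legal moves for White: none.
Not in check and no legal moves → stalemate.

stalemate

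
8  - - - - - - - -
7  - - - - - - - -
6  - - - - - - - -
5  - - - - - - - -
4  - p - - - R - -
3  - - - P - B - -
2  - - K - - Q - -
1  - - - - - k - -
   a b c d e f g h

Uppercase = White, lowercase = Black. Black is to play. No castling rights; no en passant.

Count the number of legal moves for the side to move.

1

Black to move; king on f1.
In check: yes, from the white queen on f2.
Legal moves: Kxf2.
Count: 1.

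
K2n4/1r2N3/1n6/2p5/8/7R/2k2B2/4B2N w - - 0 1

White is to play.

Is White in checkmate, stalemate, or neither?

White to move; white king on a8.
In check: yes, from the black knight on b6.
King squares — a7: attacked by Rb7; b7: attacked by Nd8; b8: attacked by Rb7.
Legal moves for White: none.
In check with no legal moves → checkmate.

checkmate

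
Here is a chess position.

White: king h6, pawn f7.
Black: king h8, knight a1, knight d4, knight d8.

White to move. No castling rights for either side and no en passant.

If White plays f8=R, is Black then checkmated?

After f8=R: black king on h8; in check: yes, from the white rook on f8.
King squares — g7: attacked by Kh6; h7: attacked by Kh6; g8: attacked by Rf8.
Black has no legal moves → checkmate.

yes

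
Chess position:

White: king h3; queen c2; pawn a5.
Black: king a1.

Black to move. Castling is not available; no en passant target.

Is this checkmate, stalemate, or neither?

Black to move; black king on a1.
In check: no.
King squares — b1: attacked by Qc2; a2: attacked by Qc2; b2: attacked by Qc2.
Legal moves for Black: none.
Not in check and no legal moves → stalemate.

stalemate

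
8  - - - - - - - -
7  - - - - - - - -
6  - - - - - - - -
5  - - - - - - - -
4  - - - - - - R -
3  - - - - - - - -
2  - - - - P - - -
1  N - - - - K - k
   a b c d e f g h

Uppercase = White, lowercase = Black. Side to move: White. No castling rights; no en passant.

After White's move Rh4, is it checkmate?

After Rh4: black king on h1; in check: yes, from the white rook on h4.
King squares — g1: attacked by Kf1; g2: attacked by Kf1; h2: attacked by Rh4.
Black has no legal moves → checkmate.

yes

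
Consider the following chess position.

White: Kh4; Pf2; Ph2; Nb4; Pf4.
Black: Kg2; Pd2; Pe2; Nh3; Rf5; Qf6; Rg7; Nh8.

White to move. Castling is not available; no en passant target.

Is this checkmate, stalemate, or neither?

checkmate

White to move; white king on h4.
In check: yes, from the black queen on f6.
King squares — g3: attacked by Kg2; h3: attacked by Kg2; g4: attacked by Rg7; g5: attacked by Nh3; h5: attacked by Rf5.
Legal moves for White: none.
In check with no legal moves → checkmate.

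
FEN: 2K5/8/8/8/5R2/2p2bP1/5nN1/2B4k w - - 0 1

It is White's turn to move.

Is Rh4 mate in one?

no

After Rh4: black king on h1; in check: yes, from the white rook on h4.
Black has 3 legal replies: Kxg2, Kg1, Nh3.
In check but a legal move exists → not checkmate.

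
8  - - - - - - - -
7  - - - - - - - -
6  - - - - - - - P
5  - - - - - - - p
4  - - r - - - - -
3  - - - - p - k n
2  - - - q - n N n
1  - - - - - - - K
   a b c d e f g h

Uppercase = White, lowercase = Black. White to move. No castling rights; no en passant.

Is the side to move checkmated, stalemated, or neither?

checkmate

White to move; white king on h1.
In check: yes, from the black knight on f2.
King squares — g1: attacked by Nh3; g2: own knight; h2: attacked by Kg3.
Legal moves for White: none.
In check with no legal moves → checkmate.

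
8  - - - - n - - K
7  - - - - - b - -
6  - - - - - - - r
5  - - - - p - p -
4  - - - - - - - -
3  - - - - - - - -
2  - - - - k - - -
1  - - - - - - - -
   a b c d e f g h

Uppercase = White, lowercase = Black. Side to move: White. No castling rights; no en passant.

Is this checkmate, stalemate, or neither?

checkmate

White to move; white king on h8.
In check: yes, from the black rook on h6.
King squares — g7: attacked by Ne8; h7: attacked by Rh6; g8: attacked by Bf7.
Legal moves for White: none.
In check with no legal moves → checkmate.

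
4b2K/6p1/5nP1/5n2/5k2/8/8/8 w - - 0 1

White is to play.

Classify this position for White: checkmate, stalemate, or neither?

stalemate

White to move; white king on h8.
In check: no.
King squares — g7: attacked by Nf5; h7: attacked by Nf6; g8: attacked by Nf6.
Legal moves for White: none.
Not in check and no legal moves → stalemate.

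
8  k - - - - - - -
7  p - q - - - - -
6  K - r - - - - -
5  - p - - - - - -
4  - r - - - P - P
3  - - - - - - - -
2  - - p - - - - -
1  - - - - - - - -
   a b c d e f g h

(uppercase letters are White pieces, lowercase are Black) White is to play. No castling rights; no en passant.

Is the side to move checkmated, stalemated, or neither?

checkmate

White to move; white king on a6.
In check: yes, from the black rook on c6.
King squares — a5: attacked by Qc7; b5: attacked by Rb4; b6: attacked by Rc6; a7: attacked by Qc7; b7: attacked by Qc7.
Legal moves for White: none.
In check with no legal moves → checkmate.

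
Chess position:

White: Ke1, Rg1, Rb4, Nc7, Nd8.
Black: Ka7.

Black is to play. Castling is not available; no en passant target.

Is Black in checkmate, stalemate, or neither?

Black to move; black king on a7.
In check: no.
King squares — a6: attacked by Nc7; b6: attacked by Rb4; b7: attacked by Rb4; a8: attacked by Nc7; b8: attacked by Rb4.
Legal moves for Black: none.
Not in check and no legal moves → stalemate.

stalemate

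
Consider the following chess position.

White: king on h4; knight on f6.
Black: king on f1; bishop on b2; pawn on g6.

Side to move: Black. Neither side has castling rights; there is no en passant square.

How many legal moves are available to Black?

13

Black to move; king on f1.
In check: no.
Legal moves: Bxf6+, Be5, Bd4, Bc3, Ba3, Bc1, Ba1, Kg2, Kf2, Ke2, Kg1, Ke1, g5+.
Count: 13.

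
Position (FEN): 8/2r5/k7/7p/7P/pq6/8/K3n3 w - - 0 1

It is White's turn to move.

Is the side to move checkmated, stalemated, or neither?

White to move; white king on a1.
In check: no.
King squares — b1: attacked by Qb3; a2: attacked by Qb3; b2: attacked by Pa3.
Legal moves for White: none.
Not in check and no legal moves → stalemate.

stalemate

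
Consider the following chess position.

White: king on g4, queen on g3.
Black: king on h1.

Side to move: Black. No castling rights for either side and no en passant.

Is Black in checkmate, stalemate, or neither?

Black to move; black king on h1.
In check: no.
King squares — g1: attacked by Qg3; g2: attacked by Qg3; h2: attacked by Qg3.
Legal moves for Black: none.
Not in check and no legal moves → stalemate.

stalemate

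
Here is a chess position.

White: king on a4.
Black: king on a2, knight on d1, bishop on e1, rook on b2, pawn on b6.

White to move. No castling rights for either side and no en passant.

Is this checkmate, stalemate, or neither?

stalemate

White to move; white king on a4.
In check: no.
King squares — a3: attacked by Ka2; b3: attacked by Ka2; b4: attacked by Be1; a5: attacked by Be1; b5: attacked by Rb2.
Legal moves for White: none.
Not in check and no legal moves → stalemate.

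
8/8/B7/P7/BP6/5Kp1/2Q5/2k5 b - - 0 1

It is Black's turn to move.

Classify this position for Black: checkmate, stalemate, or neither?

checkmate

Black to move; black king on c1.
In check: yes, from the white queen on c2.
King squares — b1: attacked by Qc2; d1: attacked by Qc2; b2: attacked by Qc2; c2: attacked by Ba4; d2: attacked by Qc2.
Legal moves for Black: none.
In check with no legal moves → checkmate.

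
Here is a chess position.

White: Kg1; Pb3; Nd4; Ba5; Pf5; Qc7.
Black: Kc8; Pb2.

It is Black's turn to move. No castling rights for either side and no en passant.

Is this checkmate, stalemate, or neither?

checkmate

Black to move; black king on c8.
In check: yes, from the white queen on c7.
King squares — b7: attacked by Qc7; c7: attacked by Ba5; d7: attacked by Qc7; b8: attacked by Qc7; d8: attacked by Qc7.
Legal moves for Black: none.
In check with no legal moves → checkmate.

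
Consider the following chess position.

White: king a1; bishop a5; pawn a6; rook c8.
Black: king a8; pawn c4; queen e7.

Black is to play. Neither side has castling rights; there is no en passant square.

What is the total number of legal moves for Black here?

Black to move; king on a8.
In check: yes, from the white rook on c8.
Legal moves: Ka7.
Count: 1.

1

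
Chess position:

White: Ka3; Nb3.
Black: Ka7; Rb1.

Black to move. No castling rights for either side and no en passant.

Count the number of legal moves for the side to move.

Black to move; king on a7.
In check: no.
Legal moves: Kb8, Ka8, Kb7, Kb6, Ka6, Rxb3+, Rb2, Rh1, Rg1, Rf1, Re1, Rd1, Rc1, Ra1+.
Count: 14.

14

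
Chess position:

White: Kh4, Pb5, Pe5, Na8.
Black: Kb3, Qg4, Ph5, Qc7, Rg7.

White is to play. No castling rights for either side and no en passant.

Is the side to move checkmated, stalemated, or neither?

checkmate

White to move; white king on h4.
In check: yes, from the black queen on g4.
King squares — g3: attacked by Qg4; h3: attacked by Qg4; g4: attacked by Ph5; g5: attacked by Qg4; h5: attacked by Qg4.
Legal moves for White: none.
In check with no legal moves → checkmate.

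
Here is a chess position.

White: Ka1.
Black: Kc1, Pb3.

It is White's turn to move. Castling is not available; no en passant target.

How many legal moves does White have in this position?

White to move; king on a1.
In check: no.
Legal moves: none.
Count: 0.

0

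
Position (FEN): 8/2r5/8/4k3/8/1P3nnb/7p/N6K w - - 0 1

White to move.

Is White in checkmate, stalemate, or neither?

checkmate

White to move; white king on h1.
In check: yes, from the black knight on g3.
King squares — g1: attacked by Ph2; g2: attacked by Bh3; h2: attacked by Nf3.
Legal moves for White: none.
In check with no legal moves → checkmate.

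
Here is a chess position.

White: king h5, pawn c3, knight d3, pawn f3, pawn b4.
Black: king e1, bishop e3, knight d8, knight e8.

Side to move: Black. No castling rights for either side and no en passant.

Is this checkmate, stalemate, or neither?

neither

Black to move; black king on e1.
In check: yes, from the white knight on d3.
Legal moves for Black: Ke2, Kd2, Kf1, Kd1.
Black is in check but has 4 legal moves → neither.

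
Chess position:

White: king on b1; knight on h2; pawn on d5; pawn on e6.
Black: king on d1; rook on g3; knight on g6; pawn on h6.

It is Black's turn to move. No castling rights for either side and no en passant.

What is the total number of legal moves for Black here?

21

Black to move; king on d1.
In check: no.
Legal moves: Nh8, Nf8, Ne7, Ne5, Nh4, Nf4, Rg5, Rg4, Rh3, Rf3, Re3, Rd3, Rc3, Rb3+, Ra3, Rg2, Rg1, Ke2, Kd2, Ke1, h5.
Count: 21.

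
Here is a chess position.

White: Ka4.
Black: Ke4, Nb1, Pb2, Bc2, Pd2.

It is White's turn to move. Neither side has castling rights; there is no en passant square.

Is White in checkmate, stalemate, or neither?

White to move; white king on a4.
In check: yes, from the black bishop on c2.
King squares — a3: attacked by Nb1; b3: attacked by Bc2; b4: available; a5: available; b5: available.
Legal moves for White: Kb5, Ka5, Kb4.
White is in check but has 3 legal moves → neither.

neither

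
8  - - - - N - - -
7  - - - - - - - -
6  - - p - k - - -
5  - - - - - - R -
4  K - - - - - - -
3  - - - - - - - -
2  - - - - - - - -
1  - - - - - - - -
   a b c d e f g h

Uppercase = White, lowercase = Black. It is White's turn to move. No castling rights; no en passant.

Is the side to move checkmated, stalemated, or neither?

neither

White to move; white king on a4.
In check: no.
Legal moves for White include: Ng7+, Nc7+, Nf6, Nd6, Rg8, Rg7, Rg6+, Rh5, Rf5, Re5+, Rd5, Rc5, Rb5, Ra5, Rg4, Rg3, Rg2, Rg1, ... (list truncated; more exist).
White has legal moves and is not in check → neither.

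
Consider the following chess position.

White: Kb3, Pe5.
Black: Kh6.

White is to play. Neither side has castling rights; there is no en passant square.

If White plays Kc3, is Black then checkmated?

After Kc3: black king on h6; in check: no.
Black is not in check, so this cannot be checkmate.

no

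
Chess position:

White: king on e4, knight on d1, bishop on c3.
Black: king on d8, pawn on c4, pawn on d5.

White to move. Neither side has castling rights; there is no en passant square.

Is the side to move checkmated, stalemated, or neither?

neither

White to move; white king on e4.
In check: yes, from the black pawn on d5.
King squares — d3: attacked by Pc4; e3: available; f3: available; d4: available; f4: available; d5: available; e5: available; f5: available.
Legal moves for White: Kf5, Ke5, Kxd5, Kf4, Kd4, Kf3, Ke3.
White is in check but has 7 legal moves → neither.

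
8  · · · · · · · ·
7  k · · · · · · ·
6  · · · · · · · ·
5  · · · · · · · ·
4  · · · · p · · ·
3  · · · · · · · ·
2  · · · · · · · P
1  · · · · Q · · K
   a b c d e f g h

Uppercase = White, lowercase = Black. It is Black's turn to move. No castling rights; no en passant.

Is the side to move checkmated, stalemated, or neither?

Black to move; black king on a7.
In check: no.
Legal moves for Black: Kb8, Ka8, Kb7, Kb6, Ka6, e3.
Black has 6 legal moves and is not in check → neither.

neither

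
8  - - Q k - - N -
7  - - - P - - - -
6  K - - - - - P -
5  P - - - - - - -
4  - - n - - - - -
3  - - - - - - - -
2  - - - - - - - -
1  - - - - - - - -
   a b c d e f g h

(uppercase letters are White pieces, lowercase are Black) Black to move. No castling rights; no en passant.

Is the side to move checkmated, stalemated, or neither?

checkmate

Black to move; black king on d8.
In check: yes, from the white queen on c8.
King squares — c7: attacked by Qc8; d7: attacked by Qc8; e7: attacked by Ng8; c8: attacked by Pd7; e8: attacked by Pd7.
Legal moves for Black: none.
In check with no legal moves → checkmate.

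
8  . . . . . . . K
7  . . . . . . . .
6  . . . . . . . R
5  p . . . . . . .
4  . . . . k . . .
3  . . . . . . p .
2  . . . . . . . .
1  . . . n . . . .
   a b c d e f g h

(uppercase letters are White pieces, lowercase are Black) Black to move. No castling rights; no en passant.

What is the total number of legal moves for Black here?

14

Black to move; king on e4.
In check: no.
Legal moves: Kf5, Ke5, Kd5, Kf4, Kd4, Kf3, Ke3, Kd3, Ne3, Nc3, Nf2, Nb2, a4, g2.
Count: 14.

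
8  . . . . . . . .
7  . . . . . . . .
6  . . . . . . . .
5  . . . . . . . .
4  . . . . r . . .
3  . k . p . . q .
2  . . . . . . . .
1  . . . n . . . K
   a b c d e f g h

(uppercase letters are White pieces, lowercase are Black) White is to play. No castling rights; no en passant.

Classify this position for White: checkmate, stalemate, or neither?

stalemate

White to move; white king on h1.
In check: no.
King squares — g1: attacked by Qg3; g2: attacked by Qg3; h2: attacked by Qg3.
Legal moves for White: none.
Not in check and no legal moves → stalemate.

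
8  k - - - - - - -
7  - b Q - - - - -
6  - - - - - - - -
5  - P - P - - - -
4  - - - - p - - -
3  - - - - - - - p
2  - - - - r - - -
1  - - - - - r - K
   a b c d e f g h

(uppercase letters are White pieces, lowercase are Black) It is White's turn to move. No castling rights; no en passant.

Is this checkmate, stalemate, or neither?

White to move; white king on h1.
In check: yes, from the black rook on f1.
King squares — g1: attacked by Rf1; g2: attacked by Re2; h2: attacked by Re2.
Legal moves for White: none.
In check with no legal moves → checkmate.

checkmate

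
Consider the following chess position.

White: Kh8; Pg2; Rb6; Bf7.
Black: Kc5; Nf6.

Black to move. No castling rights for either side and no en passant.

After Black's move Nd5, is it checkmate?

no

After Nd5: white king on h8; in check: no.
White is not in check, so this cannot be checkmate.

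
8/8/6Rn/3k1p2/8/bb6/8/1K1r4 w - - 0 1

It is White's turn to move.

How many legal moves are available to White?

White to move; king on b1.
In check: yes, from the black rook on d1.
Legal moves: none.
Count: 0.

0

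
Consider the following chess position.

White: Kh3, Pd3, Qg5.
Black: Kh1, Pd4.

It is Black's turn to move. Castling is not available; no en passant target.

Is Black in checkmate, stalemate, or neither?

stalemate

Black to move; black king on h1.
In check: no.
King squares — g1: attacked by Qg5; g2: attacked by Kh3; h2: attacked by Kh3.
Legal moves for Black: none.
Not in check and no legal moves → stalemate.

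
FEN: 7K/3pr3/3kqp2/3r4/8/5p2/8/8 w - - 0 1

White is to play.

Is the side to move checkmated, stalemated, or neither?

White to move; white king on h8.
In check: no.
King squares — g7: attacked by Re7; h7: attacked by Re7; g8: attacked by Qe6.
Legal moves for White: none.
Not in check and no legal moves → stalemate.

stalemate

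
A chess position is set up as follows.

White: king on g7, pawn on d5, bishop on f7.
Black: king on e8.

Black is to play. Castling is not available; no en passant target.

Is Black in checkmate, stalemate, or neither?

Black to move; black king on e8.
In check: yes, from the white bishop on f7.
Legal moves for Black: Kd8, Ke7, Kd7.
Black is in check but has 3 legal moves → neither.

neither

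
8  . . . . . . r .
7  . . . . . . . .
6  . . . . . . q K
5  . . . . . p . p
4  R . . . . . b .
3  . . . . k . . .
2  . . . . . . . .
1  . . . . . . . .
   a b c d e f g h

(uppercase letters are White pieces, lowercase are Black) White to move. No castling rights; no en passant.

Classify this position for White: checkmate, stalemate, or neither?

White to move; white king on h6.
In check: yes, from the black queen on g6.
King squares — g5: attacked by Qg6; h5: attacked by Bg4; g6: attacked by Rg8; g7: attacked by Qg6; h7: attacked by Qg6.
Legal moves for White: none.
In check with no legal moves → checkmate.

checkmate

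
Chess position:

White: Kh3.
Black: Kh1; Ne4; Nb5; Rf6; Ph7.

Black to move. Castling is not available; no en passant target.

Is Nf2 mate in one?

no

After Nf2: white king on h3; in check: yes, from the black knight on f2.
White has 2 legal replies: Kh4, Kg3.
In check but a legal move exists → not checkmate.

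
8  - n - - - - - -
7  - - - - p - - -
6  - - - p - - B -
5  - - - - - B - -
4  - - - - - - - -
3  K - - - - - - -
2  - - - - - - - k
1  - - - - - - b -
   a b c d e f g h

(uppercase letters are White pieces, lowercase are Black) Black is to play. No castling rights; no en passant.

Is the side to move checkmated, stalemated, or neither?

Black to move; black king on h2.
In check: no.
Legal moves for Black: Nd7, Nc6, Na6, Kg3, Kg2, Kh1, Ba7, Bb6, Bc5+, Bd4, Be3, Bf2, e6, d5, e5.
Black has 15 legal moves and is not in check → neither.

neither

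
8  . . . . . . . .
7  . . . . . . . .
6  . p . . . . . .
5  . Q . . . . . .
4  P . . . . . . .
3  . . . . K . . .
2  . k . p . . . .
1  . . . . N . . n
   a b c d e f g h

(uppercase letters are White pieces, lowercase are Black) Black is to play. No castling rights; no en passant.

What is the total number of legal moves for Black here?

5

Black to move; king on b2.
In check: yes, from the white queen on b5.
Legal moves: Kc3, Ka3, Ka2, Kc1, Ka1.
Count: 5.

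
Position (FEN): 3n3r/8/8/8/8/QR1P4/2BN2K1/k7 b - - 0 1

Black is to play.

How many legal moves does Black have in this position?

Black to move; king on a1.
In check: yes, from the white queen on a3.
Legal moves: none.
Count: 0.

0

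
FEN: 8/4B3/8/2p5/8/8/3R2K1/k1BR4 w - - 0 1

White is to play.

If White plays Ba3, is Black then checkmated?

After Ba3: black king on a1; in check: yes, from the white rook on d1.
King squares — b1: attacked by Rd1; a2: attacked by Rd2; b2: attacked by Rd2.
Black has no legal moves → checkmate.

yes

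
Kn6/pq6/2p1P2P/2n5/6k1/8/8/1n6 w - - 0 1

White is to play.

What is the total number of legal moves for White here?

White to move; king on a8.
In check: yes, from the black queen on b7.
Legal moves: none.
Count: 0.

0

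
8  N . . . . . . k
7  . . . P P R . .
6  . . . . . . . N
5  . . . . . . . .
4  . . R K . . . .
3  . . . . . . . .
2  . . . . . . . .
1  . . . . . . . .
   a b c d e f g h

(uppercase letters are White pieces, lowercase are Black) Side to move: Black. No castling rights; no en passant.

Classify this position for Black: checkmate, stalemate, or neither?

Black to move; black king on h8.
In check: no.
King squares — g7: attacked by Rf7; h7: attacked by Rf7; g8: attacked by Nh6.
Legal moves for Black: none.
Not in check and no legal moves → stalemate.

stalemate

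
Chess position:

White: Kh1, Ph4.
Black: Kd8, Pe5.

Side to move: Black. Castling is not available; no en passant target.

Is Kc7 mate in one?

no

After Kc7: white king on h1; in check: no.
White is not in check, so this cannot be checkmate.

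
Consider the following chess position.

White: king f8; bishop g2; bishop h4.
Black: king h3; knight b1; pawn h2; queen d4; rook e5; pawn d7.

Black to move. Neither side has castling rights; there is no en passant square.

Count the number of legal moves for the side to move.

3

Black to move; king on h3.
In check: yes, from the white bishop on g2.
Legal moves: Kxh4, Kg4, Kxg2.
Count: 3.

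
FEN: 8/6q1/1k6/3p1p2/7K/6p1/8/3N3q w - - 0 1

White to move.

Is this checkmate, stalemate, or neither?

White to move; white king on h4.
In check: yes, from the black queen on h1.
King squares — g3: attacked by Qg7; h3: attacked by Qh1; g4: attacked by Pf5; g5: attacked by Qg7; h5: attacked by Qh1.
Legal moves for White: none.
In check with no legal moves → checkmate.

checkmate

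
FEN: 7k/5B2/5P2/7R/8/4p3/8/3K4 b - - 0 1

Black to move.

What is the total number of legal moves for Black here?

0

Black to move; king on h8.
In check: yes, from the white rook on h5.
Legal moves: none.
Count: 0.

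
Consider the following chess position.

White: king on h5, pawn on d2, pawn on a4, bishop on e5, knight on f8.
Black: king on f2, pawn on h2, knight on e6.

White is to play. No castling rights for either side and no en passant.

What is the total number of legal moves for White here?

White to move; king on h5.
In check: no.
Legal moves: Nh7, Nd7, Ng6, Nxe6, Kh6, Kg6, Kh4, Kg4, Bh8, Bb8, Bg7, Bc7, Bf6, Bd6, Bf4, Bd4+, Bg3+, Bc3, Bxh2, Bb2, Ba1, a5, d3, d4.
Count: 24.

24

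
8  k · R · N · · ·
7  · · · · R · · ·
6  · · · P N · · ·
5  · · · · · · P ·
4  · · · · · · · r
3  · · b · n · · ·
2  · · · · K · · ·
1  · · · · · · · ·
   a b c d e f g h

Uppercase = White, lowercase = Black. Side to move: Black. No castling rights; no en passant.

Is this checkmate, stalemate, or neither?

checkmate

Black to move; black king on a8.
In check: yes, from the white rook on c8.
King squares — a7: attacked by Re7; b7: attacked by Re7; b8: attacked by Rc8.
Legal moves for Black: none.
In check with no legal moves → checkmate.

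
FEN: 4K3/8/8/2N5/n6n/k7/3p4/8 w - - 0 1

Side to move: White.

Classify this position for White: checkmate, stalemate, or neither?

White to move; white king on e8.
In check: no.
Legal moves for White: Kf8, Kd8, Kf7, Ke7, Kd7, Nd7, Nb7, Ne6, Na6, Ne4, Nxa4, Nd3, Nb3.
White has 13 legal moves and is not in check → neither.

neither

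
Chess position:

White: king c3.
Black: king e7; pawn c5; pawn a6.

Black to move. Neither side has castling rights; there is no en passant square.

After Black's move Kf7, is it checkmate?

After Kf7: white king on c3; in check: no.
White is not in check, so this cannot be checkmate.

no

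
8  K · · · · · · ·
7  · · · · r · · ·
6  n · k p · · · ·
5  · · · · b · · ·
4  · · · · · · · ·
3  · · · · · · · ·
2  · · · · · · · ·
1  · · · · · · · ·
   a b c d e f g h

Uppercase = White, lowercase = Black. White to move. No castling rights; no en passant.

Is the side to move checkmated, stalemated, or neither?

stalemate

White to move; white king on a8.
In check: no.
King squares — a7: attacked by Re7; b7: attacked by Kc6; b8: attacked by Na6.
Legal moves for White: none.
Not in check and no legal moves → stalemate.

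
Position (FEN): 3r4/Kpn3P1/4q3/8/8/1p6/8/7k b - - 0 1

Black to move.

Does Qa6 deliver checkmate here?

yes

After Qa6: white king on a7; in check: yes, from the black queen on a6.
King squares — a6: attacked by Pb7; b6: attacked by Qa6; b7: attacked by Qa6; a8: attacked by Qa6; b8: attacked by Rd8.
White has no legal moves → checkmate.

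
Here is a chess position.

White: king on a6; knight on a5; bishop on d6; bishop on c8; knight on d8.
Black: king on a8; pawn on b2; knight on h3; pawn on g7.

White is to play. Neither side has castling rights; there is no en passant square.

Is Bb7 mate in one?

yes

After Bb7: black king on a8; in check: yes, from the white bishop on b7.
King squares — a7: attacked by Ka6; b7: attacked by Na5; b8: attacked by Bd6.
Black has no legal moves → checkmate.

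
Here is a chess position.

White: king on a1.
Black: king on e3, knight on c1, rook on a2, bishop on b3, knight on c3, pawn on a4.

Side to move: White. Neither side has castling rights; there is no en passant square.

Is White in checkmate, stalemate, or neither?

checkmate

White to move; white king on a1.
In check: yes, from the black rook on a2.
King squares — b1: attacked by Nc3; a2: attacked by Nc1; b2: attacked by Ra2.
Legal moves for White: none.
In check with no legal moves → checkmate.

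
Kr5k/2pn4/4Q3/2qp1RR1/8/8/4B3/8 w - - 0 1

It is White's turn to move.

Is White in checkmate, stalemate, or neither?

White to move; white king on a8.
In check: yes, from the black rook on b8.
King squares — a7: attacked by Qc5; b7: attacked by Rb8; b8: attacked by Nd7.
Legal moves for White: none.
In check with no legal moves → checkmate.

checkmate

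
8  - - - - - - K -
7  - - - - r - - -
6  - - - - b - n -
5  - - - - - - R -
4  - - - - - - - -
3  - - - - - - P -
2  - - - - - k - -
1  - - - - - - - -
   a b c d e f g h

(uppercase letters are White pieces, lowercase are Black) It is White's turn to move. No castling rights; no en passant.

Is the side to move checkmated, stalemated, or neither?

checkmate

White to move; white king on g8.
In check: yes, from the black bishop on e6.
King squares — f7: attacked by Be6; g7: attacked by Re7; h7: attacked by Re7; f8: attacked by Ng6; h8: attacked by Ng6.
Legal moves for White: none.
In check with no legal moves → checkmate.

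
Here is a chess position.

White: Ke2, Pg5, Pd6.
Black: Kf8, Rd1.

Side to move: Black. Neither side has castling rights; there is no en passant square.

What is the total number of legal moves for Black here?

16

Black to move; king on f8.
In check: no.
Legal moves: Kg8, Ke8, Kg7, Kf7, Rxd6, Rd5, Rd4, Rd3, Rd2+, Rh1, Rg1, Rf1, Re1+, Rc1, Rb1, Ra1.
Count: 16.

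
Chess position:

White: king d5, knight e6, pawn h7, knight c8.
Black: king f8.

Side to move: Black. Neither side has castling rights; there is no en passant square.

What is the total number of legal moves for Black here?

2

Black to move; king on f8.
In check: yes, from the white knight on e6.
Legal moves: Ke8, Kf7.
Count: 2.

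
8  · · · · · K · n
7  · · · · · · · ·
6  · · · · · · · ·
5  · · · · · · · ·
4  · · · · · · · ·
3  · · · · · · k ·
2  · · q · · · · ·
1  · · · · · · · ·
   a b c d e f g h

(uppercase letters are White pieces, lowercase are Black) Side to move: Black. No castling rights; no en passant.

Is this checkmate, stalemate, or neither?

neither

Black to move; black king on g3.
In check: no.
Legal moves for Black include: Nf7, Ng6+, Kh4, Kg4, Kf4, Kh3, Kf3, Kh2, Kg2, Kf2, Qc8+, Qh7, Qc7, Qg6, Qc6, Qf5+, Qc5+, Qe4, ... (list truncated; more exist).
Black has legal moves and is not in check → neither.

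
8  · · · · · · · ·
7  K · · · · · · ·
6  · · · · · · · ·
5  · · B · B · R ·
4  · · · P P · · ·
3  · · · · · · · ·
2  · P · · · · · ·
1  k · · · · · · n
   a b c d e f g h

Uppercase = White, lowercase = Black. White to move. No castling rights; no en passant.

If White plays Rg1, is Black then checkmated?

no

After Rg1: black king on a1; in check: yes, from the white rook on g1.
Black has 2 legal replies: Kxb2, Ka2.
In check but a legal move exists → not checkmate.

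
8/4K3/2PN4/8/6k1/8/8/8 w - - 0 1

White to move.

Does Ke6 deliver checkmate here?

no

After Ke6: black king on g4; in check: no.
Black is not in check, so this cannot be checkmate.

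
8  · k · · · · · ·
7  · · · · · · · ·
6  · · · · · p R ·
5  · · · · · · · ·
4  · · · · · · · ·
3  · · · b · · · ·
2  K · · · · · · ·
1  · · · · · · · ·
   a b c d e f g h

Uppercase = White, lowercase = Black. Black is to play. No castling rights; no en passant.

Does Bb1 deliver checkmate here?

no

After Bb1: white king on a2; in check: yes, from the black bishop on b1.
White has 5 legal replies: Kb3, Ka3, Kb2, Kxb1, Ka1.
In check but a legal move exists → not checkmate.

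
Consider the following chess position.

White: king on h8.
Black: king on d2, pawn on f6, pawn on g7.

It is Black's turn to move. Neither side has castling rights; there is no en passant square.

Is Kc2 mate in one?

no

After Kc2: white king on h8; in check: no.
White is not in check, so this cannot be checkmate.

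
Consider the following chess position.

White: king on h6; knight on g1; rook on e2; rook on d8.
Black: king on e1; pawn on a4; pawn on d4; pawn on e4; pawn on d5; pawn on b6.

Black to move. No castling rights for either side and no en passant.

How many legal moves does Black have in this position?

Black to move; king on e1.
In check: yes, from the white rook on e2.
Legal moves: Kf1, Kd1.
Count: 2.

2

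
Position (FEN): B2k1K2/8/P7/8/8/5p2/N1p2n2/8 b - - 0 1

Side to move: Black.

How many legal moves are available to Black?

Black to move; king on d8.
In check: no.
Legal moves: Kc8, Kd7, Kc7, Ng4, Ne4, Nh3, Nd3, Nh1, Nd1, c1=Q, c1=R, c1=B, c1=N.
Count: 13.

13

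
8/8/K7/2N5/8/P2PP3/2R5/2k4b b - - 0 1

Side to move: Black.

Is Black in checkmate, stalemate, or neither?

neither

Black to move; black king on c1.
In check: yes, from the white rook on c2.
Legal moves for Black: Kxc2, Kd1, Kb1.
Black is in check but has 3 legal moves → neither.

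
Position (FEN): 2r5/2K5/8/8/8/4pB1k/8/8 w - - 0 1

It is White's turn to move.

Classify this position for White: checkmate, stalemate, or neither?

White to move; white king on c7.
In check: yes, from the black rook on c8.
King squares — b6: available; c6: attacked by Rc8; d6: available; b7: available; d7: available; b8: attacked by Rc8; c8: available; d8: attacked by Rc8.
Legal moves for White: Kxc8, Kd7, Kb7, Kd6, Kb6.
White is in check but has 5 legal moves → neither.

neither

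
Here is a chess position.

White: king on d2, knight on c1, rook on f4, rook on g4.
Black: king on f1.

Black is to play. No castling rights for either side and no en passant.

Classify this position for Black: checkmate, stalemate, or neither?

checkmate

Black to move; black king on f1.
In check: yes, from the white rook on f4.
King squares — e1: attacked by Kd2; g1: attacked by Rg4; e2: attacked by Nc1; f2: attacked by Rf4; g2: attacked by Rg4.
Legal moves for Black: none.
In check with no legal moves → checkmate.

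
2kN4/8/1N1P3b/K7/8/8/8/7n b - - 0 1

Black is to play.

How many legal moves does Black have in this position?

Black to move; king on c8.
In check: yes, from the white knight on b6.
Legal moves: Kxd8, Kb8.
Count: 2.

2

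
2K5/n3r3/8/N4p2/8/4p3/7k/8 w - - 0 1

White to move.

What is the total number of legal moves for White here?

White to move; king on c8.
In check: yes, from the black knight on a7.
Legal moves: Kd8, Kb8.
Count: 2.

2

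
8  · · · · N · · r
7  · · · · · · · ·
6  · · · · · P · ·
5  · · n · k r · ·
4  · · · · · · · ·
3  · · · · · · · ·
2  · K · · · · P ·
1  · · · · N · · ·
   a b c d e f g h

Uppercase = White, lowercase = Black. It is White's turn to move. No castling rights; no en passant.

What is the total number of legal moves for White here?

16

White to move; king on b2.
In check: no.
Legal moves: Ng7, Nc7, Nd6, Kc3, Ka3, Kc2, Ka2, Kc1, Kb1, Ka1, Nf3+, Nd3+, Nc2, f7, g3, g4.
Count: 16.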